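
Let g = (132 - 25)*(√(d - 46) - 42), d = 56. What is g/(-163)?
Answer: 4494/163 - 107*√10/163 ≈ 25.495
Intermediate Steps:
g = -4494 + 107*√10 (g = (132 - 25)*(√(56 - 46) - 42) = 107*(√10 - 42) = 107*(-42 + √10) = -4494 + 107*√10 ≈ -4155.6)
g/(-163) = (-4494 + 107*√10)/(-163) = (-4494 + 107*√10)*(-1/163) = 4494/163 - 107*√10/163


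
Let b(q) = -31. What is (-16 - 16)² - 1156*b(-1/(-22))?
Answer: 36860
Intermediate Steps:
(-16 - 16)² - 1156*b(-1/(-22)) = (-16 - 16)² - 1156*(-31) = (-32)² + 35836 = 1024 + 35836 = 36860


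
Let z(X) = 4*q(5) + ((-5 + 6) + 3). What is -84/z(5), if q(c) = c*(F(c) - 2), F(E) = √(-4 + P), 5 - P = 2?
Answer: 189/106 + 105*I/106 ≈ 1.783 + 0.99057*I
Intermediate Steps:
P = 3 (P = 5 - 1*2 = 5 - 2 = 3)
F(E) = I (F(E) = √(-4 + 3) = √(-1) = I)
q(c) = c*(-2 + I) (q(c) = c*(I - 2) = c*(-2 + I))
z(X) = -36 + 20*I (z(X) = 4*(5*(-2 + I)) + ((-5 + 6) + 3) = 4*(-10 + 5*I) + (1 + 3) = (-40 + 20*I) + 4 = -36 + 20*I)
-84/z(5) = -84*(-36 - 20*I)/1696 = -21*(-36 - 20*I)/424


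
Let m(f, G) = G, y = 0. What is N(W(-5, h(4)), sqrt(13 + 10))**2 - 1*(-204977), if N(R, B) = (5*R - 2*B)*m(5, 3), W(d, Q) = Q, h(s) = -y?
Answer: 205805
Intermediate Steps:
h(s) = 0 (h(s) = -1*0 = 0)
N(R, B) = -6*B + 15*R (N(R, B) = (5*R - 2*B)*3 = (-2*B + 5*R)*3 = -6*B + 15*R)
N(W(-5, h(4)), sqrt(13 + 10))**2 - 1*(-204977) = (-6*sqrt(13 + 10) + 15*0)**2 - 1*(-204977) = (-6*sqrt(23) + 0)**2 + 204977 = (-6*sqrt(23))**2 + 204977 = 828 + 204977 = 205805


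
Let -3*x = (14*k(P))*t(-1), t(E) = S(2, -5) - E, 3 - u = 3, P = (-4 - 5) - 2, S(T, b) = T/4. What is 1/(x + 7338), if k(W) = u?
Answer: 1/7338 ≈ 0.00013628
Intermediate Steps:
S(T, b) = T/4 (S(T, b) = T*(¼) = T/4)
P = -11 (P = -9 - 2 = -11)
u = 0 (u = 3 - 1*3 = 3 - 3 = 0)
k(W) = 0
t(E) = ½ - E (t(E) = (¼)*2 - E = ½ - E)
x = 0 (x = -14*0*(½ - 1*(-1))/3 = -0*(½ + 1) = -0*3/2 = -⅓*0 = 0)
1/(x + 7338) = 1/(0 + 7338) = 1/7338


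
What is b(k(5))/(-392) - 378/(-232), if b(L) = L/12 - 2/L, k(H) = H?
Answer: 1111291/682080 ≈ 1.6293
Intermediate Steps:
b(L) = -2/L + L/12 (b(L) = L*(1/12) - 2/L = L/12 - 2/L = -2/L + L/12)
b(k(5))/(-392) - 378/(-232) = (-2/5 + (1/12)*5)/(-392) - 378/(-232) = (-2*⅕ + 5/12)*(-1/392) - 378*(-1/232) = (-⅖ + 5/12)*(-1/392) + 189/116 = (1/60)*(-1/392) + 189/116 = -1/23520 + 189/116 = 1111291/682080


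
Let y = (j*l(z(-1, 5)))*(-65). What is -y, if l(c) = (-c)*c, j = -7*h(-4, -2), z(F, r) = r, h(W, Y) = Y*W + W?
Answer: 45500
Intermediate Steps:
h(W, Y) = W + W*Y (h(W, Y) = W*Y + W = W + W*Y)
j = -28 (j = -(-28)*(1 - 2) = -(-28)*(-1) = -7*4 = -28)
l(c) = -c**2
y = -45500 (y = -(-28)*5**2*(-65) = -(-28)*25*(-65) = -28*(-25)*(-65) = 700*(-65) = -45500)
-y = -1*(-45500) = 45500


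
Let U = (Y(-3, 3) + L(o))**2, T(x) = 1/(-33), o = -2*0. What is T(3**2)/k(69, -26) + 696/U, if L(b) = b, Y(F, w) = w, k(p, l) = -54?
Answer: 137809/1782 ≈ 77.334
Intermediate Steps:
o = 0
T(x) = -1/33
U = 9 (U = (3 + 0)**2 = 3**2 = 9)
T(3**2)/k(69, -26) + 696/U = -1/33/(-54) + 696/9 = -1/33*(-1/54) + 696*(1/9) = 1/1782 + 232/3 = 137809/1782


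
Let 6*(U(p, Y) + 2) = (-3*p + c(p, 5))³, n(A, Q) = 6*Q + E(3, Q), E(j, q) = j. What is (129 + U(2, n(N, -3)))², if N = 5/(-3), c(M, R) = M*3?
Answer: 16129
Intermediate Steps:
c(M, R) = 3*M
N = -5/3 (N = 5*(-⅓) = -5/3 ≈ -1.6667)
n(A, Q) = 3 + 6*Q (n(A, Q) = 6*Q + 3 = 3 + 6*Q)
U(p, Y) = -2 (U(p, Y) = -2 + (-3*p + 3*p)³/6 = -2 + (⅙)*0³ = -2 + (⅙)*0 = -2 + 0 = -2)
(129 + U(2, n(N, -3)))² = (129 - 2)² = 127² = 16129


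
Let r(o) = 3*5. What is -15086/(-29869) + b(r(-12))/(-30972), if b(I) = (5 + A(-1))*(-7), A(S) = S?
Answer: 117019981/231275667 ≈ 0.50598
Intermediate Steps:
r(o) = 15
b(I) = -28 (b(I) = (5 - 1)*(-7) = 4*(-7) = -28)
-15086/(-29869) + b(r(-12))/(-30972) = -15086/(-29869) - 28/(-30972) = -15086*(-1/29869) - 28*(-1/30972) = 15086/29869 + 7/7743 = 117019981/231275667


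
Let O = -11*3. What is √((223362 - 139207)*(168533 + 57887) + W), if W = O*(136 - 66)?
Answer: √19054372790 ≈ 1.3804e+5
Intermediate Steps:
O = -33
W = -2310 (W = -33*(136 - 66) = -33*70 = -2310)
√((223362 - 139207)*(168533 + 57887) + W) = √((223362 - 139207)*(168533 + 57887) - 2310) = √(84155*226420 - 2310) = √(19054375100 - 2310) = √19054372790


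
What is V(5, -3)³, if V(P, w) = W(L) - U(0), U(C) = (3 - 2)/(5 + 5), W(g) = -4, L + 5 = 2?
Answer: -68921/1000 ≈ -68.921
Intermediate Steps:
L = -3 (L = -5 + 2 = -3)
U(C) = ⅒ (U(C) = 1/10 = 1*(⅒) = ⅒)
V(P, w) = -41/10 (V(P, w) = -4 - 1*⅒ = -4 - ⅒ = -41/10)
V(5, -3)³ = (-41/10)³ = -68921/1000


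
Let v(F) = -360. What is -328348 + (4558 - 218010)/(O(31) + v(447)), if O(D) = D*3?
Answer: -87455464/267 ≈ -3.2755e+5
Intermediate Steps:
O(D) = 3*D
-328348 + (4558 - 218010)/(O(31) + v(447)) = -328348 + (4558 - 218010)/(3*31 - 360) = -328348 - 213452/(93 - 360) = -328348 - 213452/(-267) = -328348 - 213452*(-1/267) = -328348 + 213452/267 = -87455464/267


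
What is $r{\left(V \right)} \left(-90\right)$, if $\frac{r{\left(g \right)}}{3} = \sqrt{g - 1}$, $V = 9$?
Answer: $- 540 \sqrt{2} \approx -763.68$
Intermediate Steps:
$r{\left(g \right)} = 3 \sqrt{-1 + g}$ ($r{\left(g \right)} = 3 \sqrt{g - 1} = 3 \sqrt{-1 + g}$)
$r{\left(V \right)} \left(-90\right) = 3 \sqrt{-1 + 9} \left(-90\right) = 3 \sqrt{8} \left(-90\right) = 3 \cdot 2 \sqrt{2} \left(-90\right) = 6 \sqrt{2} \left(-90\right) = - 540 \sqrt{2}$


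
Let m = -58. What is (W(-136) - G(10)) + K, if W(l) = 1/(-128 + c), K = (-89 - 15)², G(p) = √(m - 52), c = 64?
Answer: 692223/64 - I*√110 ≈ 10816.0 - 10.488*I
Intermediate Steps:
G(p) = I*√110 (G(p) = √(-58 - 52) = √(-110) = I*√110)
K = 10816 (K = (-104)² = 10816)
W(l) = -1/64 (W(l) = 1/(-128 + 64) = 1/(-64) = -1/64)
(W(-136) - G(10)) + K = (-1/64 - I*√110) + 10816 = 692223/64 - I*√110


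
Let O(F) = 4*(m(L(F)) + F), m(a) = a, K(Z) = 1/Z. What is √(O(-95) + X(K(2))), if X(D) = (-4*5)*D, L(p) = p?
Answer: I*√770 ≈ 27.749*I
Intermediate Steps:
X(D) = -20*D
O(F) = 8*F (O(F) = 4*(F + F) = 4*(2*F) = 8*F)
√(O(-95) + X(K(2))) = √(8*(-95) - 20/2) = √(-760 - 20*½) = √(-760 - 10) = √(-770) = I*√770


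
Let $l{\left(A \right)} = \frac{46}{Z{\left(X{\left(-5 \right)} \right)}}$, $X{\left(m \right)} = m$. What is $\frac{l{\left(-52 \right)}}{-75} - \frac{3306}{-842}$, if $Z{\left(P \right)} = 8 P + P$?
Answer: $\frac{5598241}{1420875} \approx 3.94$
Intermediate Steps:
$Z{\left(P \right)} = 9 P$
$l{\left(A \right)} = - \frac{46}{45}$ ($l{\left(A \right)} = \frac{46}{9 \left(-5\right)} = \frac{46}{-45} = 46 \left(- \frac{1}{45}\right) = - \frac{46}{45}$)
$\frac{l{\left(-52 \right)}}{-75} - \frac{3306}{-842} = - \frac{46}{45 \left(-75\right)} - \frac{3306}{-842} = \left(- \frac{46}{45}\right) \left(- \frac{1}{75}\right) - - \frac{1653}{421} = \frac{46}{3375} + \frac{1653}{421} = \frac{5598241}{1420875}$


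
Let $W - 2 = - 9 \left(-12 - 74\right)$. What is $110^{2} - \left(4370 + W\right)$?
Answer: $6954$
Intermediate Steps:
$W = 776$ ($W = 2 - 9 \left(-12 - 74\right) = 2 - -774 = 2 + 774 = 776$)
$110^{2} - \left(4370 + W\right) = 110^{2} - \left(4370 + 776\right) = 12100 - 5146 = 6954$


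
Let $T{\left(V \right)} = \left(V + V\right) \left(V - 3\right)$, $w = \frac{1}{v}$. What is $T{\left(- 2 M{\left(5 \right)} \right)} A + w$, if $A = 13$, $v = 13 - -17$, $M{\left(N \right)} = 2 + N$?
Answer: $\frac{185641}{30} \approx 6188.0$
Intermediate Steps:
$v = 30$ ($v = 13 + 17 = 30$)
$w = \frac{1}{30} \approx 0.033333$
$T{\left(V \right)} = 2 V \left(-3 + V\right)$
$T{\left(- 2 M{\left(5 \right)} \right)} A + w = 2 \left(- 2 \left(2 + 5\right)\right) \left(-3 - 2 \left(2 + 5\right)\right) 13 + \frac{1}{30} = 2 \left(\left(-2\right) 7\right) \left(-3 - 14\right) 13 + \frac{1}{30} = 2 \left(-14\right) \left(-3 - 14\right) 13 + \frac{1}{30} = 2 \left(-14\right) \left(-17\right) 13 + \frac{1}{30} = 476 \cdot 13 + \frac{1}{30} = 6188 + \frac{1}{30} = \frac{185641}{30}$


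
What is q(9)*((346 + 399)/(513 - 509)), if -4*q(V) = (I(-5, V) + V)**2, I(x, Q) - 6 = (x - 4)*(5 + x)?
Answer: -167625/16 ≈ -10477.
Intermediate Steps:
I(x, Q) = 6 + (-4 + x)*(5 + x) (I(x, Q) = 6 + (x - 4)*(5 + x) = 6 + (-4 + x)*(5 + x))
q(V) = -(6 + V)**2/4 (q(V) = -((-14 - 5 + (-5)**2) + V)**2/4 = -((-14 - 5 + 25) + V)**2/4 = -(6 + V)**2/4)
q(9)*((346 + 399)/(513 - 509)) = (-(6 + 9)**2/4)*((346 + 399)/(513 - 509)) = (-1/4*15**2)*(745/4) = (-1/4*225)*(745*(1/4)) = -225/4*745/4 = -167625/16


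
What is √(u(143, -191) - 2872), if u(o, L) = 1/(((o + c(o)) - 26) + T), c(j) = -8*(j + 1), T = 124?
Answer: I*√2383534023/911 ≈ 53.591*I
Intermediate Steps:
c(j) = -8 - 8*j (c(j) = -8*(1 + j) = -8 - 8*j)
u(o, L) = 1/(90 - 7*o) (u(o, L) = 1/(((o + (-8 - 8*o)) - 26) + 124) = 1/(((-8 - 7*o) - 26) + 124) = 1/((-34 - 7*o) + 124) = 1/(90 - 7*o))
√(u(143, -191) - 2872) = √(1/(90 - 7*143) - 2872) = √(1/(90 - 1001) - 2872) = √(1/(-911) - 2872) = √(-1/911 - 2872) = √(-2616393/911) = I*√2383534023/911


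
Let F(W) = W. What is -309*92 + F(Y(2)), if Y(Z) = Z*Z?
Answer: -28424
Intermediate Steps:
Y(Z) = Z²
-309*92 + F(Y(2)) = -309*92 + 2² = -28428 + 4 = -28424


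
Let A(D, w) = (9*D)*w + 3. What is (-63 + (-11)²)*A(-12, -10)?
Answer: 62814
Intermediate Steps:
A(D, w) = 3 + 9*D*w (A(D, w) = 9*D*w + 3 = 3 + 9*D*w)
(-63 + (-11)²)*A(-12, -10) = (-63 + (-11)²)*(3 + 9*(-12)*(-10)) = (-63 + 121)*(3 + 1080) = 58*1083 = 62814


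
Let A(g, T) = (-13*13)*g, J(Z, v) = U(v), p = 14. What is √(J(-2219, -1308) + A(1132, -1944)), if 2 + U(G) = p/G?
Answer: 7*I*√1669925562/654 ≈ 437.39*I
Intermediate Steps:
U(G) = -2 + 14/G
J(Z, v) = -2 + 14/v
A(g, T) = -169*g
√(J(-2219, -1308) + A(1132, -1944)) = √((-2 + 14/(-1308)) - 169*1132) = √((-2 + 14*(-1/1308)) - 191308) = √((-2 - 7/654) - 191308) = √(-1315/654 - 191308) = √(-125116747/654) = 7*I*√1669925562/654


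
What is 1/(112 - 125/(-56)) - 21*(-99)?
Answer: 13299419/6397 ≈ 2079.0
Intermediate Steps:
1/(112 - 125/(-56)) - 21*(-99) = 1/(112 - 125*(-1/56)) + 2079 = 1/(112 + 125/56) + 2079 = 1/(6397/56) + 2079 = 56/6397 + 2079 = 13299419/6397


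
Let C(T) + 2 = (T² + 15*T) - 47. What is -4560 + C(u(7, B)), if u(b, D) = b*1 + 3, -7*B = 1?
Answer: -4359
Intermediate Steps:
B = -⅐ (B = -⅐*1 = -⅐ ≈ -0.14286)
u(b, D) = 3 + b (u(b, D) = b + 3 = 3 + b)
C(T) = -49 + T² + 15*T (C(T) = -2 + ((T² + 15*T) - 47) = -2 + (-47 + T² + 15*T) = -49 + T² + 15*T)
-4560 + C(u(7, B)) = -4560 + (-49 + (3 + 7)² + 15*(3 + 7)) = -4560 + (-49 + 10² + 15*10) = -4560 + (-49 + 100 + 150) = -4560 + 201 = -4359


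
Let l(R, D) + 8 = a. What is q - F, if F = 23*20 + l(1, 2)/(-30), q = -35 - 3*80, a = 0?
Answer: -11029/15 ≈ -735.27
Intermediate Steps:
l(R, D) = -8 (l(R, D) = -8 + 0 = -8)
q = -275 (q = -35 - 240 = -275)
F = 6904/15 (F = 23*20 - 8/(-30) = 460 - 8*(-1/30) = 460 + 4/15 = 6904/15 ≈ 460.27)
q - F = -275 - 1*6904/15 = -275 - 6904/15 = -11029/15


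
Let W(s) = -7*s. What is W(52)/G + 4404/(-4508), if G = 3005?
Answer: -3718733/3386635 ≈ -1.0981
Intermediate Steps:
W(52)/G + 4404/(-4508) = -7*52/3005 + 4404/(-4508) = -364*1/3005 + 4404*(-1/4508) = -364/3005 - 1101/1127 = -3718733/3386635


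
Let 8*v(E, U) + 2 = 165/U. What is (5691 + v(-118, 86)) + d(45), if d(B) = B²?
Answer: 5308601/688 ≈ 7716.0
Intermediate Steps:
v(E, U) = -¼ + 165/(8*U) (v(E, U) = -¼ + (165/U)/8 = -¼ + 165/(8*U))
(5691 + v(-118, 86)) + d(45) = (5691 + (⅛)*(165 - 2*86)/86) + 45² = (5691 + (⅛)*(1/86)*(165 - 172)) + 2025 = (5691 + (⅛)*(1/86)*(-7)) + 2025 = (5691 - 7/688) + 2025 = 3915401/688 + 2025 = 5308601/688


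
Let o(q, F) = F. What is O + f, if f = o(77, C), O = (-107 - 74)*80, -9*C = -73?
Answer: -130247/9 ≈ -14472.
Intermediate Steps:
C = 73/9 (C = -⅑*(-73) = 73/9 ≈ 8.1111)
O = -14480 (O = -181*80 = -14480)
f = 73/9 ≈ 8.1111
O + f = -14480 + 73/9 = -130247/9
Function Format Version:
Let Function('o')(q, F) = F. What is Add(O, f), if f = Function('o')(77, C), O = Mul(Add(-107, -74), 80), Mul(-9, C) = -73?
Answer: Rational(-130247, 9) ≈ -14472.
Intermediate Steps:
C = Rational(73, 9) (C = Mul(Rational(-1, 9), -73) = Rational(73, 9) ≈ 8.1111)
O = -14480 (O = Mul(-181, 80) = -14480)
f = Rational(73, 9) ≈ 8.1111
Add(O, f) = Add(-14480, Rational(73, 9)) = Rational(-130247, 9)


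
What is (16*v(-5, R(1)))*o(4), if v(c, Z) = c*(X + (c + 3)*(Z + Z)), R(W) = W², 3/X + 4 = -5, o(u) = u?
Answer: 4160/3 ≈ 1386.7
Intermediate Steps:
X = -⅓ (X = 3/(-4 - 5) = 3/(-9) = 3*(-⅑) = -⅓ ≈ -0.33333)
v(c, Z) = c*(-⅓ + 2*Z*(3 + c)) (v(c, Z) = c*(-⅓ + (c + 3)*(Z + Z)) = c*(-⅓ + (3 + c)*(2*Z)) = c*(-⅓ + 2*Z*(3 + c)))
(16*v(-5, R(1)))*o(4) = (16*((⅓)*(-5)*(-1 + 18*1² + 6*1²*(-5))))*4 = (16*((⅓)*(-5)*(-1 + 18*1 + 6*1*(-5))))*4 = (16*((⅓)*(-5)*(-1 + 18 - 30)))*4 = (16*((⅓)*(-5)*(-13)))*4 = (16*(65/3))*4 = (1040/3)*4 = 4160/3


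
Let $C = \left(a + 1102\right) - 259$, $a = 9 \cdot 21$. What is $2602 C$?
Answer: $2685264$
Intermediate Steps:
$a = 189$
$C = 1032$ ($C = \left(189 + 1102\right) - 259 = 1291 - 259 = 1032$)
$2602 C = 2602 \cdot 1032 = 2685264$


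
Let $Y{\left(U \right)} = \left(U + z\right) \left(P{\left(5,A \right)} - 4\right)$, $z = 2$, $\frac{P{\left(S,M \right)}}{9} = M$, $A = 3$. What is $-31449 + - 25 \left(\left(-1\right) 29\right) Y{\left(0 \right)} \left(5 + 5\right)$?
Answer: $302051$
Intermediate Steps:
$P{\left(S,M \right)} = 9 M$
$Y{\left(U \right)} = 46 + 23 U$ ($Y{\left(U \right)} = \left(U + 2\right) \left(9 \cdot 3 - 4\right) = \left(2 + U\right) \left(27 - 4\right) = \left(2 + U\right) 23 = 46 + 23 U$)
$-31449 + - 25 \left(\left(-1\right) 29\right) Y{\left(0 \right)} \left(5 + 5\right) = -31449 + - 25 \left(\left(-1\right) 29\right) \left(46 + 23 \cdot 0\right) \left(5 + 5\right) = -31449 + \left(-25\right) \left(-29\right) \left(46 + 0\right) 10 = -31449 + 725 \cdot 46 \cdot 10 = -31449 + 725 \cdot 460 = -31449 + 333500 = 302051$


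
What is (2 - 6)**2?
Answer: 16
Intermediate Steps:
(2 - 6)**2 = (-4)**2 = 16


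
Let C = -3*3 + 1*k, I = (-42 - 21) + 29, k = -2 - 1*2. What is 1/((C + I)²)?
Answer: 1/2209 ≈ 0.00045269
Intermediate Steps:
k = -4 (k = -2 - 2 = -4)
I = -34 (I = -63 + 29 = -34)
C = -13 (C = -3*3 + 1*(-4) = -9 - 4 = -13)
1/((C + I)²) = 1/((-13 - 34)²) = 1/((-47)²) = 1/2209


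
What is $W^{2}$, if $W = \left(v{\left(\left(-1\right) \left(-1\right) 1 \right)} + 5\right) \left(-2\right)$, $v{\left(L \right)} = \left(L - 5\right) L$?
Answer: $4$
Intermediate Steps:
$v{\left(L \right)} = L \left(-5 + L\right)$ ($v{\left(L \right)} = \left(-5 + L\right) L = L \left(-5 + L\right)$)
$W = -2$ ($W = \left(\left(-1\right) \left(-1\right) 1 \left(-5 + \left(-1\right) \left(-1\right) 1\right) + 5\right) \left(-2\right) = \left(1 \cdot 1 \left(-5 + 1 \cdot 1\right) + 5\right) \left(-2\right) = \left(1 \left(-5 + 1\right) + 5\right) \left(-2\right) = \left(1 \left(-4\right) + 5\right) \left(-2\right) = \left(-4 + 5\right) \left(-2\right) = 1 \left(-2\right) = -2$)
$W^{2} = \left(-2\right)^{2} = 4$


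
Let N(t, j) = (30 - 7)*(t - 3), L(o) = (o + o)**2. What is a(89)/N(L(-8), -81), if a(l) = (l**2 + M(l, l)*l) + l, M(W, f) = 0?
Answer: 8010/5819 ≈ 1.3765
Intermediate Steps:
L(o) = 4*o**2 (L(o) = (2*o)**2 = 4*o**2)
N(t, j) = -69 + 23*t (N(t, j) = 23*(-3 + t) = -69 + 23*t)
a(l) = l + l**2 (a(l) = (l**2 + 0*l) + l = (l**2 + 0) + l = l**2 + l = l + l**2)
a(89)/N(L(-8), -81) = (89*(1 + 89))/(-69 + 23*(4*(-8)**2)) = (89*90)/(-69 + 23*(4*64)) = 8010/(-69 + 23*256) = 8010/(-69 + 5888) = 8010/5819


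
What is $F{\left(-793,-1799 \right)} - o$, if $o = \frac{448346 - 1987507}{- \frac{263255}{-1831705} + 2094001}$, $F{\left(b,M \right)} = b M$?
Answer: $\frac{1094377147257478045}{767118472992} \approx 1.4266 \cdot 10^{6}$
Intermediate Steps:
$F{\left(b,M \right)} = M b$
$o = - \frac{563857779901}{767118472992}$ ($o = - \frac{1539161}{\left(-263255\right) \left(- \frac{1}{1831705}\right) + 2094001} = - \frac{1539161}{\frac{52651}{366341} + 2094001} = - \frac{1539161}{\frac{767118472992}{366341}} = \left(-1539161\right) \frac{366341}{767118472992} = - \frac{563857779901}{767118472992} \approx -0.73503$)
$F{\left(-793,-1799 \right)} - o = \left(-1799\right) \left(-793\right) - - \frac{563857779901}{767118472992} = 1426607 + \frac{563857779901}{767118472992} = \frac{1094377147257478045}{767118472992}$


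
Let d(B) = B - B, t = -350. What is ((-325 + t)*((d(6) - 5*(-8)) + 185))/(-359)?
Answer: 151875/359 ≈ 423.05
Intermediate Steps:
d(B) = 0
((-325 + t)*((d(6) - 5*(-8)) + 185))/(-359) = ((-325 - 350)*((0 - 5*(-8)) + 185))/(-359) = -675*((0 + 40) + 185)*(-1/359) = -675*(40 + 185)*(-1/359) = -675*225*(-1/359) = -151875*(-1/359) = 151875/359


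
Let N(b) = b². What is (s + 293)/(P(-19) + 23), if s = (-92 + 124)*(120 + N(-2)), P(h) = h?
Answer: 4261/4 ≈ 1065.3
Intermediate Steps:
s = 3968 (s = (-92 + 124)*(120 + (-2)²) = 32*(120 + 4) = 32*124 = 3968)
(s + 293)/(P(-19) + 23) = (3968 + 293)/(-19 + 23) = 4261/4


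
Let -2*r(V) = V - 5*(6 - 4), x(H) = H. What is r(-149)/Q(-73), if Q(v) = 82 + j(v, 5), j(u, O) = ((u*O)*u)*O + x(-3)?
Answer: 159/266608 ≈ 0.00059638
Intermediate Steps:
j(u, O) = -3 + O**2*u**2 (j(u, O) = ((u*O)*u)*O - 3 = ((O*u)*u)*O - 3 = (O*u**2)*O - 3 = O**2*u**2 - 3 = -3 + O**2*u**2)
Q(v) = 79 + 25*v**2 (Q(v) = 82 + (-3 + 5**2*v**2) = 82 + (-3 + 25*v**2) = 79 + 25*v**2)
r(V) = 5 - V/2 (r(V) = -(V - 5*(6 - 4))/2 = -(V - 5*2)/2 = -(V - 10)/2 = -(-10 + V)/2 = 5 - V/2)
r(-149)/Q(-73) = (5 - 1/2*(-149))/(79 + 25*(-73)**2) = (5 + 149/2)/(79 + 25*5329) = 159/(2*(79 + 133225)) = (159/2)/133304 = (159/2)*(1/133304) = 159/266608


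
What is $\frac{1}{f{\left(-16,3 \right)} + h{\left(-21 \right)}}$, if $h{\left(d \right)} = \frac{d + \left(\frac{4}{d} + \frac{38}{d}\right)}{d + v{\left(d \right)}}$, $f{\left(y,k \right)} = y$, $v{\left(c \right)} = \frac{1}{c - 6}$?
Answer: $- \frac{568}{8467} \approx -0.067084$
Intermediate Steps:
$v{\left(c \right)} = \frac{1}{-6 + c}$
$h{\left(d \right)} = \frac{d + \frac{42}{d}}{d + \frac{1}{-6 + d}}$ ($h{\left(d \right)} = \frac{d + \left(\frac{4}{d} + \frac{38}{d}\right)}{d + \frac{1}{-6 + d}} = \frac{d + \frac{42}{d}}{d + \frac{1}{-6 + d}}$)
$\frac{1}{f{\left(-16,3 \right)} + h{\left(-21 \right)}} = \frac{1}{-16 + \frac{\left(-6 - 21\right) \left(42 + \left(-21\right)^{2}\right)}{\left(-21\right) \left(1 - 21 \left(-6 - 21\right)\right)}} = \frac{1}{-16 - \frac{1}{21} \frac{1}{1 - -567} \left(-27\right) \left(42 + 441\right)} = \frac{1}{-16 - \frac{1}{21} \frac{1}{1 + 567} \left(-27\right) 483} = \frac{1}{-16 - \frac{1}{21} \cdot \frac{1}{568} \left(-27\right) 483} = \frac{1}{-16 - \frac{1}{11928} \left(-27\right) 483} = \frac{1}{-16 + \frac{621}{568}} = \frac{1}{- \frac{8467}{568}} = - \frac{568}{8467}$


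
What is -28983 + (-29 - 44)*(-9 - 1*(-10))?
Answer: -29056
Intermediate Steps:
-28983 + (-29 - 44)*(-9 - 1*(-10)) = -28983 - 73*(-9 + 10) = -28983 - 73*1 = -28983 - 73 = -29056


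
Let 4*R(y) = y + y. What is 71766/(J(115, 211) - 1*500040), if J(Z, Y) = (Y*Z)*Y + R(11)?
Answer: 143532/9239761 ≈ 0.015534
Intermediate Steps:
R(y) = y/2 (R(y) = (y + y)/4 = (2*y)/4 = y/2)
J(Z, Y) = 11/2 + Z*Y**2 (J(Z, Y) = (Y*Z)*Y + (1/2)*11 = Z*Y**2 + 11/2 = 11/2 + Z*Y**2)
71766/(J(115, 211) - 1*500040) = 71766/((11/2 + 115*211**2) - 1*500040) = 71766/((11/2 + 115*44521) - 500040) = 71766/((11/2 + 5119915) - 500040) = 71766/(10239841/2 - 500040) = 71766/(9239761/2) = 71766*(2/9239761) = 143532/9239761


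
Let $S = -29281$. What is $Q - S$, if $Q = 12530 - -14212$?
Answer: $56023$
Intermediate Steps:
$Q = 26742$ ($Q = 12530 + 14212 = 26742$)
$Q - S = 26742 - -29281 = 26742 + 29281 = 56023$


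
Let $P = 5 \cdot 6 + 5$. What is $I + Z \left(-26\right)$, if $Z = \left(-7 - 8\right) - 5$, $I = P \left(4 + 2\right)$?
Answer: $730$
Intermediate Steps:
$P = 35$ ($P = 30 + 5 = 35$)
$I = 210$ ($I = 35 \left(4 + 2\right) = 35 \cdot 6 = 210$)
$Z = -20$ ($Z = \left(-7 - 8\right) - 5 = -15 - 5 = -20$)
$I + Z \left(-26\right) = 210 - -520 = 210 + 520 = 730$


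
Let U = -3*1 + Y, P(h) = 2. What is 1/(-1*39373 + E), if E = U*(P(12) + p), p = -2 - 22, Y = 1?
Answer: -1/39329 ≈ -2.5427e-5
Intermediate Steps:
p = -24
U = -2 (U = -3*1 + 1 = -3 + 1 = -2)
E = 44 (E = -2*(2 - 24) = -2*(-22) = 44)
1/(-1*39373 + E) = 1/(-1*39373 + 44) = 1/(-39373 + 44) = 1/(-39329) = -1/39329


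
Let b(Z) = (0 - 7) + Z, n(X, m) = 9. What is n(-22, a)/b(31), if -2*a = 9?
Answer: 3/8 ≈ 0.37500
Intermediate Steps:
a = -9/2 (a = -1/2*9 = -9/2 ≈ -4.5000)
b(Z) = -7 + Z
n(-22, a)/b(31) = 9/(-7 + 31) = 9/24 = 9*(1/24) = 3/8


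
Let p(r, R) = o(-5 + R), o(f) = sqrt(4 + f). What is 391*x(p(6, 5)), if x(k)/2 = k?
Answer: 1564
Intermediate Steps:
p(r, R) = sqrt(-1 + R) (p(r, R) = sqrt(4 + (-5 + R)) = sqrt(-1 + R))
x(k) = 2*k
391*x(p(6, 5)) = 391*(2*sqrt(-1 + 5)) = 391*(2*sqrt(4)) = 391*(2*2) = 391*4 = 1564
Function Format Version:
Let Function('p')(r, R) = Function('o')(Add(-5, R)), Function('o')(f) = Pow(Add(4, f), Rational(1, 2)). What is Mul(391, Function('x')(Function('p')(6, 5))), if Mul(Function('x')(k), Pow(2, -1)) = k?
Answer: 1564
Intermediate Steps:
Function('p')(r, R) = Pow(Add(-1, R), Rational(1, 2)) (Function('p')(r, R) = Pow(Add(4, Add(-5, R)), Rational(1, 2)) = Pow(Add(-1, R), Rational(1, 2)))
Function('x')(k) = Mul(2, k)
Mul(391, Function('x')(Function('p')(6, 5))) = Mul(391, Mul(2, Pow(Add(-1, 5), Rational(1, 2)))) = Mul(391, Mul(2, Pow(4, Rational(1, 2)))) = Mul(391, Mul(2, 2)) = Mul(391, 4) = 1564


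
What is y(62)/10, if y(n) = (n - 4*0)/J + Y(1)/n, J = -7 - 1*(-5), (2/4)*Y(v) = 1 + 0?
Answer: -96/31 ≈ -3.0968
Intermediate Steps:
Y(v) = 2 (Y(v) = 2*(1 + 0) = 2*1 = 2)
J = -2 (J = -7 + 5 = -2)
y(n) = 2/n - n/2 (y(n) = (n - 4*0)/(-2) + 2/n = (n + 0)*(-1/2) + 2/n = n*(-1/2) + 2/n = -n/2 + 2/n = 2/n - n/2)
y(62)/10 = (2/62 - 1/2*62)/10 = (2*(1/62) - 31)*(1/10) = (1/31 - 31)*(1/10) = -960/31*1/10 = -96/31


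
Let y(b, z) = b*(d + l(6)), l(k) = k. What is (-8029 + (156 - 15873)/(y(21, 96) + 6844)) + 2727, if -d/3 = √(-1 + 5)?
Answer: -36302605/6844 ≈ -5304.3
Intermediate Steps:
d = -6 (d = -3*√(-1 + 5) = -3*√4 = -3*2 = -6)
y(b, z) = 0 (y(b, z) = b*(-6 + 6) = b*0 = 0)
(-8029 + (156 - 15873)/(y(21, 96) + 6844)) + 2727 = (-8029 + (156 - 15873)/(0 + 6844)) + 2727 = (-8029 - 15717/6844) + 2727 = -54966193/6844 + 2727 = -36302605/6844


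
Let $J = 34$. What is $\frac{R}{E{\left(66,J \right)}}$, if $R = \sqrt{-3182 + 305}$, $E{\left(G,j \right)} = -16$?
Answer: $- \frac{i \sqrt{2877}}{16} \approx - 3.3524 i$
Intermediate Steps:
$R = i \sqrt{2877}$ ($R = \sqrt{-2877} = i \sqrt{2877} \approx 53.638 i$)
$\frac{R}{E{\left(66,J \right)}} = \frac{i \sqrt{2877}}{-16} = i \sqrt{2877} \left(- \frac{1}{16}\right) = - \frac{i \sqrt{2877}}{16}$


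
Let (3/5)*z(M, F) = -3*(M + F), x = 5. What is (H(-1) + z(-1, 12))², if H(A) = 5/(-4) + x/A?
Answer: 60025/16 ≈ 3751.6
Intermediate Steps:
z(M, F) = -5*F - 5*M (z(M, F) = 5*(-3*(M + F))/3 = 5*(-3*(F + M))/3 = 5*(-3*F - 3*M)/3 = -5*F - 5*M)
H(A) = -5/4 + 5/A (H(A) = 5/(-4) + 5/A = 5*(-¼) + 5/A = -5/4 + 5/A)
(H(-1) + z(-1, 12))² = ((-5/4 + 5/(-1)) + (-5*12 - 5*(-1)))² = ((-5/4 + 5*(-1)) + (-60 + 5))² = ((-5/4 - 5) - 55)² = (-25/4 - 55)² = (-245/4)² = 60025/16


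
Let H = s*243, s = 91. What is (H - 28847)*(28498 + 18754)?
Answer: -318194968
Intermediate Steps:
H = 22113 (H = 91*243 = 22113)
(H - 28847)*(28498 + 18754) = (22113 - 28847)*(28498 + 18754) = -6734*47252 = -318194968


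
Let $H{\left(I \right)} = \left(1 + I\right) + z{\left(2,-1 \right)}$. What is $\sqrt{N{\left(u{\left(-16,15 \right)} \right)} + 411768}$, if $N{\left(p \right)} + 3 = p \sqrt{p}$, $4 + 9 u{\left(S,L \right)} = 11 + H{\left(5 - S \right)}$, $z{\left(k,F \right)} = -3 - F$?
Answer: $\sqrt{411765 + 3 \sqrt{3}} \approx 641.69$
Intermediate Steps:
$H{\left(I \right)} = -1 + I$ ($H{\left(I \right)} = \left(1 + I\right) - 2 = -1 + I$)
$u{\left(S,L \right)} = \frac{11}{9} - \frac{S}{9}$ ($u{\left(S,L \right)} = - \frac{4}{9} + \frac{11 - \left(-4 + S\right)}{9} = - \frac{4}{9} + \frac{15 - S}{9} = - \frac{4}{9} - \left(- \frac{5}{3} + \frac{S}{9}\right) = \frac{11}{9} - \frac{S}{9}$)
$N{\left(p \right)} = -3 + p^{\frac{3}{2}}$ ($N{\left(p \right)} = -3 + p \sqrt{p} = -3 + p^{\frac{3}{2}}$)
$\sqrt{N{\left(u{\left(-16,15 \right)} \right)} + 411768} = \sqrt{\left(-3 + \left(\frac{11}{9} - - \frac{16}{9}\right)^{\frac{3}{2}}\right) + 411768} = \sqrt{\left(-3 + \left(\frac{11}{9} + \frac{16}{9}\right)^{\frac{3}{2}}\right) + 411768} = \sqrt{\left(-3 + 3^{\frac{3}{2}}\right) + 411768} = \sqrt{\left(-3 + 3 \sqrt{3}\right) + 411768} = \sqrt{411765 + 3 \sqrt{3}}$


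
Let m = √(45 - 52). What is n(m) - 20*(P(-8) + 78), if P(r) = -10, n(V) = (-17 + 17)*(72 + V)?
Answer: -1360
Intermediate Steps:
m = I*√7 (m = √(-7) = I*√7 ≈ 2.6458*I)
n(V) = 0 (n(V) = 0*(72 + V) = 0)
n(m) - 20*(P(-8) + 78) = 0 - 20*(-10 + 78) = 0 - 20*68 = 0 - 1360 = -1360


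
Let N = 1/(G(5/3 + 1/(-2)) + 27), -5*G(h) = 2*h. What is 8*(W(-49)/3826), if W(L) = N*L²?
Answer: 72030/380687 ≈ 0.18921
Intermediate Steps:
G(h) = -2*h/5
N = 15/398 (N = 1/(-2*(5/3 + 1/(-2))/5 + 27) = 1/(-2*(5*(⅓) + 1*(-½))/5 + 27) = 1/(-2*(5/3 - ½)/5 + 27) = 1/(-⅖*7/6 + 27) = 1/(-7/15 + 27) = 1/(398/15) = 15/398 ≈ 0.037688)
W(L) = 15*L²/398
8*(W(-49)/3826) = 8*(((15/398)*(-49)²)/3826) = 8*(((15/398)*2401)*(1/3826)) = 8*((36015/398)*(1/3826)) = 8*(36015/1522748) = 72030/380687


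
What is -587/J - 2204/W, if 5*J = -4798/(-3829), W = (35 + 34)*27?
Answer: -20947183037/8938674 ≈ -2343.4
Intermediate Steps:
W = 1863 (W = 69*27 = 1863)
J = 4798/19145 (J = (-4798/(-3829))/5 = (-4798*(-1/3829))/5 = (1/5)*(4798/3829) = 4798/19145 ≈ 0.25061)
-587/J - 2204/W = -587/4798/19145 - 2204/1863 = -587*19145/4798 - 2204*1/1863 = -11238115/4798 - 2204/1863 = -20947183037/8938674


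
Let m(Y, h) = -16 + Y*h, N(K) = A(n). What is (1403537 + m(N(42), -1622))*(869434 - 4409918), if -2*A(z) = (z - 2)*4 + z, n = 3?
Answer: -4989242971832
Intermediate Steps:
A(z) = 4 - 5*z/2 (A(z) = -((z - 2)*4 + z)/2 = -((-2 + z)*4 + z)/2 = -((-8 + 4*z) + z)/2 = -(-8 + 5*z)/2 = 4 - 5*z/2)
N(K) = -7/2 (N(K) = 4 - 5/2*3 = 4 - 15/2 = -7/2)
(1403537 + m(N(42), -1622))*(869434 - 4409918) = (1403537 + (-16 - 7/2*(-1622)))*(869434 - 4409918) = (1403537 + (-16 + 5677))*(-3540484) = (1403537 + 5661)*(-3540484) = 1409198*(-3540484) = -4989242971832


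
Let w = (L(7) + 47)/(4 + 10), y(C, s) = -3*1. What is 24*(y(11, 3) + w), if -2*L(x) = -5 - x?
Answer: 132/7 ≈ 18.857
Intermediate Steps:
y(C, s) = -3
L(x) = 5/2 + x/2 (L(x) = -(-5 - x)/2 = 5/2 + x/2)
w = 53/14 (w = ((5/2 + (1/2)*7) + 47)/(4 + 10) = ((5/2 + 7/2) + 47)/14 = (6 + 47)*(1/14) = 53*(1/14) = 53/14 ≈ 3.7857)
24*(y(11, 3) + w) = 24*(-3 + 53/14) = 24*(11/14) = 132/7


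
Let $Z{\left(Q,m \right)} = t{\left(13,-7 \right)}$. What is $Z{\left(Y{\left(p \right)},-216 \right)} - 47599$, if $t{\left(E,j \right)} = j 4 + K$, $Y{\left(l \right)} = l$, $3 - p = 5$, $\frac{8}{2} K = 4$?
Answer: $-47626$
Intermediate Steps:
$K = 1$ ($K = \frac{1}{4} \cdot 4 = 1$)
$p = -2$ ($p = 3 - 5 = -2$)
$t{\left(E,j \right)} = 1 + 4 j$ ($t{\left(E,j \right)} = j 4 + 1 = 4 j + 1 = 1 + 4 j$)
$Z{\left(Q,m \right)} = -27$ ($Z{\left(Q,m \right)} = 1 + 4 \left(-7\right) = 1 - 28 = -27$)
$Z{\left(Y{\left(p \right)},-216 \right)} - 47599 = -27 - 47599 = -47626$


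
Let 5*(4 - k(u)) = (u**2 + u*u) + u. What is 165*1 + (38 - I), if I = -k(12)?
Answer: 147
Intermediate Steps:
k(u) = 4 - 2*u**2/5 - u/5 (k(u) = 4 - ((u**2 + u*u) + u)/5 = 4 - ((u**2 + u**2) + u)/5 = 4 - (2*u**2 + u)/5 = 4 - (u + 2*u**2)/5 = 4 + (-2*u**2/5 - u/5) = 4 - 2*u**2/5 - u/5)
I = 56 (I = -(4 - 2/5*12**2 - 1/5*12) = -(4 - 2/5*144 - 12/5) = -(4 - 288/5 - 12/5) = -1*(-56) = 56)
165*1 + (38 - I) = 165*1 + (38 - 1*56) = 165 + (38 - 56) = 165 - 18 = 147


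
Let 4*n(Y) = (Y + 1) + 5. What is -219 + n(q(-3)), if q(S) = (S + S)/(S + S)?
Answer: -869/4 ≈ -217.25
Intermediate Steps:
q(S) = 1 (q(S) = (2*S)/((2*S)) = (2*S)*(1/(2*S)) = 1)
n(Y) = 3/2 + Y/4 (n(Y) = ((Y + 1) + 5)/4 = ((1 + Y) + 5)/4 = (6 + Y)/4 = 3/2 + Y/4)
-219 + n(q(-3)) = -219 + (3/2 + (¼)*1) = -219 + (3/2 + ¼) = -219 + 7/4 = -869/4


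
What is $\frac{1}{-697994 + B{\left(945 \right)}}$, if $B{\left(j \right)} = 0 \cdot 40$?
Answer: $- \frac{1}{697994} \approx -1.4327 \cdot 10^{-6}$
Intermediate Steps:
$B{\left(j \right)} = 0$
$\frac{1}{-697994 + B{\left(945 \right)}} = \frac{1}{-697994 + 0} = \frac{1}{-697994} = - \frac{1}{697994}$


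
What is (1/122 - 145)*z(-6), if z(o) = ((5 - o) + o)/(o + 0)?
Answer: 88445/732 ≈ 120.83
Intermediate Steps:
z(o) = 5/o
(1/122 - 145)*z(-6) = (1/122 - 145)*(5/(-6)) = (1/122 - 145)*(5*(-⅙)) = -17689/122*(-⅚) = 88445/732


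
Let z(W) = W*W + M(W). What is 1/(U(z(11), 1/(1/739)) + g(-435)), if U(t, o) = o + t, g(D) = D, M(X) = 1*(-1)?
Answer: 1/424 ≈ 0.0023585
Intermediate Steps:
M(X) = -1
z(W) = -1 + W**2 (z(W) = W*W - 1 = W**2 - 1 = -1 + W**2)
1/(U(z(11), 1/(1/739)) + g(-435)) = 1/((1/(1/739) + (-1 + 11**2)) - 435) = 1/((1/(1/739) + (-1 + 121)) - 435) = 1/((739 + 120) - 435) = 1/(859 - 435) = 1/424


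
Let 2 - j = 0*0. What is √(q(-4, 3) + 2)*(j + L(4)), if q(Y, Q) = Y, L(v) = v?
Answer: 6*I*√2 ≈ 8.4853*I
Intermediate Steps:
j = 2 (j = 2 - 0*0 = 2 - 1*0 = 2 + 0 = 2)
√(q(-4, 3) + 2)*(j + L(4)) = √(-4 + 2)*(2 + 4) = √(-2)*6 = (I*√2)*6 = 6*I*√2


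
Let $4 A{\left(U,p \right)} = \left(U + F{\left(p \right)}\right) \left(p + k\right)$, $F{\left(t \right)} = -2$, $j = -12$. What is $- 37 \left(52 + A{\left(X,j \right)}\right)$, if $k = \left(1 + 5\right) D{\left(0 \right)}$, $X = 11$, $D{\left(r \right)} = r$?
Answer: $-925$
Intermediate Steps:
$k = 0$ ($k = \left(1 + 5\right) 0 = 6 \cdot 0 = 0$)
$A{\left(U,p \right)} = \frac{p \left(-2 + U\right)}{4}$ ($A{\left(U,p \right)} = \frac{\left(U - 2\right) \left(p + 0\right)}{4} = \frac{\left(-2 + U\right) p}{4} = \frac{p \left(-2 + U\right)}{4}$)
$- 37 \left(52 + A{\left(X,j \right)}\right) = - 37 \left(52 + \frac{1}{4} \left(-12\right) \left(-2 + 11\right)\right) = - 37 \left(52 + \frac{1}{4} \left(-12\right) 9\right) = - 37 \left(52 - 27\right) = \left(-37\right) 25 = -925$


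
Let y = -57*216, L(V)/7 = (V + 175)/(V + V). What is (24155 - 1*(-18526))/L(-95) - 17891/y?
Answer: -311977471/21546 ≈ -14480.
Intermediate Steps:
L(V) = 7*(175 + V)/(2*V) (L(V) = 7*((V + 175)/(V + V)) = 7*((175 + V)/((2*V))) = 7*((175 + V)*(1/(2*V))) = 7*((175 + V)/(2*V)) = 7*(175 + V)/(2*V))
y = -12312
(24155 - 1*(-18526))/L(-95) - 17891/y = (24155 - 1*(-18526))/(((7/2)*(175 - 95)/(-95))) - 17891/(-12312) = (24155 + 18526)/(((7/2)*(-1/95)*80)) - 17891*(-1/12312) = 42681/(-56/19) + 17891/12312 = 42681*(-19/56) + 17891/12312 = -810939/56 + 17891/12312 = -311977471/21546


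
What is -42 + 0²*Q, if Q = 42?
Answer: -42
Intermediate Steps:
-42 + 0²*Q = -42 + 0²*42 = -42 + 0*42 = -42 + 0 = -42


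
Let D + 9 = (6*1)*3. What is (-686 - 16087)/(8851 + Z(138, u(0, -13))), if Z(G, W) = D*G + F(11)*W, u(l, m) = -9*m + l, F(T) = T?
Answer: -16773/11380 ≈ -1.4739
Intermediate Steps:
D = 9 (D = -9 + (6*1)*3 = -9 + 6*3 = -9 + 18 = 9)
u(l, m) = l - 9*m
Z(G, W) = 9*G + 11*W
(-686 - 16087)/(8851 + Z(138, u(0, -13))) = (-686 - 16087)/(8851 + (9*138 + 11*(0 - 9*(-13)))) = -16773/(8851 + (1242 + 11*(0 + 117))) = -16773/(8851 + (1242 + 11*117)) = -16773/(8851 + (1242 + 1287)) = -16773/(8851 + 2529) = -16773/11380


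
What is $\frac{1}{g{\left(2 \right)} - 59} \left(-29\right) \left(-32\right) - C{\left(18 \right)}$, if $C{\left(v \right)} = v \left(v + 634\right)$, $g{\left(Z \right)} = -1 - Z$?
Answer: $- \frac{364280}{31} \approx -11751.0$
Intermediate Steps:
$C{\left(v \right)} = v \left(634 + v\right)$
$\frac{1}{g{\left(2 \right)} - 59} \left(-29\right) \left(-32\right) - C{\left(18 \right)} = \frac{1}{\left(-1 - 2\right) - 59} \left(-29\right) \left(-32\right) - 18 \left(634 + 18\right) = \frac{1}{\left(-1 - 2\right) - 59} \left(-29\right) \left(-32\right) - 18 \cdot 652 = \frac{1}{-3 - 59} \left(-29\right) \left(-32\right) - 11736 = \frac{1}{-62} \left(-29\right) \left(-32\right) - 11736 = \left(- \frac{1}{62}\right) \left(-29\right) \left(-32\right) - 11736 = \frac{29}{62} \left(-32\right) - 11736 = - \frac{464}{31} - 11736 = - \frac{364280}{31}$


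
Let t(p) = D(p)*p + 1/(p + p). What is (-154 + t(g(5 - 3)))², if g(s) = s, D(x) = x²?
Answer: 339889/16 ≈ 21243.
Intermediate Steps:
t(p) = p³ + 1/(2*p) (t(p) = p²*p + 1/(p + p) = p³ + 1/(2*p))
(-154 + t(g(5 - 3)))² = (-154 + (½ + (5 - 3)⁴)/(5 - 3))² = (-154 + (½ + 2⁴)/2)² = (-154 + (½ + 16)/2)² = (-154 + (½)*(33/2))² = (-154 + 33/4)² = (-583/4)² = 339889/16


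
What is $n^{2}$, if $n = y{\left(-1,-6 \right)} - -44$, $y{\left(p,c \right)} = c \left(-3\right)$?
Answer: $3844$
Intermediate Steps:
$y{\left(p,c \right)} = - 3 c$
$n = 62$ ($n = \left(-3\right) \left(-6\right) - -44 = 18 + 44 = 62$)
$n^{2} = 62^{2} = 3844$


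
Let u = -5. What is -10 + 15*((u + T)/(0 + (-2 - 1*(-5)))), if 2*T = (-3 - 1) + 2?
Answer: -40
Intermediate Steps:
T = -1 (T = ((-3 - 1) + 2)/2 = (-4 + 2)/2 = (½)*(-2) = -1)
-10 + 15*((u + T)/(0 + (-2 - 1*(-5)))) = -10 + 15*((-5 - 1)/(0 + (-2 - 1*(-5)))) = -10 + 15*(-6/(0 + (-2 + 5))) = -10 + 15*(-6/(0 + 3)) = -10 + 15*(-6/3) = -10 + 15*(-6*⅓) = -10 + 15*(-2) = -10 - 30 = -40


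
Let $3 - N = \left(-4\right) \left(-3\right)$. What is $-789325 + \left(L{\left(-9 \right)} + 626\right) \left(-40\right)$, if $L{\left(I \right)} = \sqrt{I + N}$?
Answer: $-814365 - 120 i \sqrt{2} \approx -8.1437 \cdot 10^{5} - 169.71 i$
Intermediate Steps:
$N = -9$ ($N = 3 - \left(-4\right) \left(-3\right) = 3 - 12 = -9$)
$L{\left(I \right)} = \sqrt{-9 + I}$ ($L{\left(I \right)} = \sqrt{I - 9} = \sqrt{-9 + I}$)
$-789325 + \left(L{\left(-9 \right)} + 626\right) \left(-40\right) = -789325 + \left(\sqrt{-9 - 9} + 626\right) \left(-40\right) = -789325 + \left(\sqrt{-18} + 626\right) \left(-40\right) = -789325 + \left(3 i \sqrt{2} + 626\right) \left(-40\right) = -789325 + \left(626 + 3 i \sqrt{2}\right) \left(-40\right) = -789325 - \left(25040 + 120 i \sqrt{2}\right) = -814365 - 120 i \sqrt{2}$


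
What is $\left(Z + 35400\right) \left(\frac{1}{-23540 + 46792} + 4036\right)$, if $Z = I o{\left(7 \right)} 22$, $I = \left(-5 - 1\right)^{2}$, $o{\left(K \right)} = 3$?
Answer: $\frac{886272869412}{5813} \approx 1.5246 \cdot 10^{8}$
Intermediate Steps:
$I = 36$ ($I = \left(-6\right)^{2} = 36$)
$Z = 2376$ ($Z = 36 \cdot 3 \cdot 22 = 108 \cdot 22 = 2376$)
$\left(Z + 35400\right) \left(\frac{1}{-23540 + 46792} + 4036\right) = \left(2376 + 35400\right) \left(\frac{1}{-23540 + 46792} + 4036\right) = 37776 \left(\frac{1}{23252} + 4036\right) = 37776 \cdot \frac{93845073}{23252} = \frac{886272869412}{5813}$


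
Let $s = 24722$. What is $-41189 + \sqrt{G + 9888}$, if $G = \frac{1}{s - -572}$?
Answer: $-41189 + \frac{\sqrt{6326208304462}}{25294} \approx -41090.0$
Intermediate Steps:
$G = \frac{1}{25294}$ ($G = \frac{1}{24722 - -572} = \frac{1}{24722 + 572} = \frac{1}{25294} \approx 3.9535 \cdot 10^{-5}$)
$-41189 + \sqrt{G + 9888} = -41189 + \sqrt{\frac{1}{25294} + 9888} = -41189 + \sqrt{\frac{250107073}{25294}} = -41189 + \frac{\sqrt{6326208304462}}{25294}$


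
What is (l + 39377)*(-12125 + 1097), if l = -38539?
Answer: -9241464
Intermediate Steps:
(l + 39377)*(-12125 + 1097) = (-38539 + 39377)*(-12125 + 1097) = 838*(-11028) = -9241464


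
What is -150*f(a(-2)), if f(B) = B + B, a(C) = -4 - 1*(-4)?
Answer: 0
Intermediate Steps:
a(C) = 0 (a(C) = -4 + 4 = 0)
f(B) = 2*B
-150*f(a(-2)) = -300*0 = -150*0 = 0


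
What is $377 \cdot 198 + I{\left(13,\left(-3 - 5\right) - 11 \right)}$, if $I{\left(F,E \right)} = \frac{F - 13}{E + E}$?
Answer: $74646$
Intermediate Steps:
$I{\left(F,E \right)} = \frac{-13 + F}{2 E}$
$377 \cdot 198 + I{\left(13,\left(-3 - 5\right) - 11 \right)} = 377 \cdot 198 + \frac{-13 + 13}{2 \left(\left(-3 - 5\right) - 11\right)} = 74646 + \frac{1}{2} \frac{1}{-8 - 11} \cdot 0 = 74646 + \frac{1}{2} \frac{1}{-19} \cdot 0 = 74646 + \frac{1}{2} \left(- \frac{1}{19}\right) 0 = 74646 + 0 = 74646$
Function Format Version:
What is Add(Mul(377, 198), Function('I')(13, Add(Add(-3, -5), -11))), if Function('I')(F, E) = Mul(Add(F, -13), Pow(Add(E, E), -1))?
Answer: 74646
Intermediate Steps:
Function('I')(F, E) = Mul(Rational(1, 2), Pow(E, -1), Add(-13, F)) (Function('I')(F, E) = Mul(Add(-13, F), Pow(Mul(2, E), -1)) = Mul(Add(-13, F), Mul(Rational(1, 2), Pow(E, -1))) = Mul(Rational(1, 2), Pow(E, -1), Add(-13, F)))
Add(Mul(377, 198), Function('I')(13, Add(Add(-3, -5), -11))) = Add(Mul(377, 198), Mul(Rational(1, 2), Pow(Add(Add(-3, -5), -11), -1), Add(-13, 13))) = Add(74646, Mul(Rational(1, 2), Pow(Add(-8, -11), -1), 0)) = Add(74646, Mul(Rational(1, 2), Pow(-19, -1), 0)) = Add(74646, Mul(Rational(1, 2), Rational(-1, 19), 0)) = Add(74646, 0) = 74646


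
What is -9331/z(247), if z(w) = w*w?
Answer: -9331/61009 ≈ -0.15294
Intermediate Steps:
z(w) = w**2
-9331/z(247) = -9331/(247**2) = -9331/61009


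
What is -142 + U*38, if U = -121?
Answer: -4740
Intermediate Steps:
-142 + U*38 = -142 - 121*38 = -142 - 4598 = -4740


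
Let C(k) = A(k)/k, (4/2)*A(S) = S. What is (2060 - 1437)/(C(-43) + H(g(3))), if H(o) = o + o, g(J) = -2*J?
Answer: -1246/23 ≈ -54.174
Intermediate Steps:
A(S) = S/2
H(o) = 2*o
C(k) = ½ (C(k) = (k/2)/k = ½)
(2060 - 1437)/(C(-43) + H(g(3))) = (2060 - 1437)/(½ + 2*(-2*3)) = 623/(½ + 2*(-6)) = 623/(½ - 12) = 623/(-23/2) = 623*(-2/23) = -1246/23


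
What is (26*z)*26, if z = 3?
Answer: 2028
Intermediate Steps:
(26*z)*26 = (26*3)*26 = 78*26 = 2028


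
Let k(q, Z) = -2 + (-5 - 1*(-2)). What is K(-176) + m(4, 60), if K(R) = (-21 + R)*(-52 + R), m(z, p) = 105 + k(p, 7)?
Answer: 45016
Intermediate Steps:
k(q, Z) = -5 (k(q, Z) = -2 + (-5 + 2) = -2 - 3 = -5)
m(z, p) = 100 (m(z, p) = 105 - 5 = 100)
K(R) = (-52 + R)*(-21 + R)
K(-176) + m(4, 60) = (1092 + (-176)² - 73*(-176)) + 100 = (1092 + 30976 + 12848) + 100 = 44916 + 100 = 45016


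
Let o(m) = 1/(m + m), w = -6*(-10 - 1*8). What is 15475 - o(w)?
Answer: 3342599/216 ≈ 15475.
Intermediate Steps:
w = 108 (w = -6*(-10 - 8) = -6*(-18) = 108)
o(m) = 1/(2*m)
15475 - o(w) = 15475 - 1/(2*108) = 15475 - 1*1/216 = 15475 - 1/216 = 3342599/216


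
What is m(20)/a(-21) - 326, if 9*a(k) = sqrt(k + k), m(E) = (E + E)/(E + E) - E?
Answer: -326 + 57*I*sqrt(42)/14 ≈ -326.0 + 26.386*I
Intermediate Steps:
m(E) = 1 - E (m(E) = (2*E)/((2*E)) - E = (2*E)*(1/(2*E)) - E = 1 - E)
a(k) = sqrt(2)*sqrt(k)/9 (a(k) = sqrt(k + k)/9 = sqrt(2*k)/9 = (sqrt(2)*sqrt(k))/9 = sqrt(2)*sqrt(k)/9)
m(20)/a(-21) - 326 = (1 - 1*20)/((sqrt(2)*sqrt(-21)/9)) - 326 = (1 - 20)/((sqrt(2)*(I*sqrt(21))/9)) - 326 = -19*(-3*I*sqrt(42)/14) - 326 = -(-57)*I*sqrt(42)/14 - 326 = 57*I*sqrt(42)/14 - 326 = -326 + 57*I*sqrt(42)/14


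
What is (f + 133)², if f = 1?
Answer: 17956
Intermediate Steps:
(f + 133)² = (1 + 133)² = 134² = 17956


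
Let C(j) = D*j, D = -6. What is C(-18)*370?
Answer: 39960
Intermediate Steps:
C(j) = -6*j
C(-18)*370 = -6*(-18)*370 = 108*370 = 39960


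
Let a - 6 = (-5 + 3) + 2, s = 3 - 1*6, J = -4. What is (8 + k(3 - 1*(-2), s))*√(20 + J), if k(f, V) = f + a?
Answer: 76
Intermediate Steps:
s = -3 (s = 3 - 6 = -3)
a = 6 (a = 6 + ((-5 + 3) + 2) = 6 + (-2 + 2) = 6 + 0 = 6)
k(f, V) = 6 + f (k(f, V) = f + 6 = 6 + f)
(8 + k(3 - 1*(-2), s))*√(20 + J) = (8 + (6 + (3 - 1*(-2))))*√(20 - 4) = (8 + (6 + (3 + 2)))*√16 = (8 + (6 + 5))*4 = (8 + 11)*4 = 19*4 = 76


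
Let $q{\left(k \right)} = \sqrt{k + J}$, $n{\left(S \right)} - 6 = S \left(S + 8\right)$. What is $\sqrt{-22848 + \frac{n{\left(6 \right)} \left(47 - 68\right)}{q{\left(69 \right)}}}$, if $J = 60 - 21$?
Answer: $\sqrt{-22848 - 105 \sqrt{3}} \approx 151.76 i$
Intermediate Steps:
$n{\left(S \right)} = 6 + S \left(8 + S\right)$ ($n{\left(S \right)} = 6 + S \left(S + 8\right) = 6 + S \left(8 + S\right)$)
$J = 39$ ($J = 60 - 21 = 39$)
$q{\left(k \right)} = \sqrt{39 + k}$ ($q{\left(k \right)} = \sqrt{k + 39} = \sqrt{39 + k}$)
$\sqrt{-22848 + \frac{n{\left(6 \right)} \left(47 - 68\right)}{q{\left(69 \right)}}} = \sqrt{-22848 + \frac{\left(6 + 6^{2} + 8 \cdot 6\right) \left(47 - 68\right)}{\sqrt{39 + 69}}} = \sqrt{-22848 + \frac{\left(6 + 36 + 48\right) \left(-21\right)}{\sqrt{108}}} = \sqrt{-22848 + \frac{90 \left(-21\right)}{6 \sqrt{3}}} = \sqrt{-22848 - 1890 \frac{\sqrt{3}}{18}} = \sqrt{-22848 - 105 \sqrt{3}}$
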